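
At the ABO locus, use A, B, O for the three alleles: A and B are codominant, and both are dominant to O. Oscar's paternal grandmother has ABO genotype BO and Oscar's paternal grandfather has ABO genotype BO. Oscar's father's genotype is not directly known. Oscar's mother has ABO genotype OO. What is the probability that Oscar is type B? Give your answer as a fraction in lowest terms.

1/2

Oscar's father's ABO genotype from BO × BO: 1/4 BB, 1/2 BO, 1/4 OO.
Crossing each possibility with the mother OO and summing P(type B): 1/4·1 + 1/2·1/2 + 1/4·0 = 1/2.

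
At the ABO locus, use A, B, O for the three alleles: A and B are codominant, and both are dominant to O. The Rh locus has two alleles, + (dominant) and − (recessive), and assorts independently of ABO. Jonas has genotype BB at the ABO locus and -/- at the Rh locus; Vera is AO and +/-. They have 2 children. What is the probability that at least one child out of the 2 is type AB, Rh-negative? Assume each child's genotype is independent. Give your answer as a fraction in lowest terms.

7/16

ABO cross BB × AO → 1/2 B, 1/2 AB.
Rh cross -/- × +/- → 1/2 Rh+, 1/2 Rh-; so P(type AB, Rh-negative) = 1/2 × 1/2 = 1/4 per child.
P(none) = (3/4)^2 = 9/16; P(at least one) = 1 − 9/16 = 7/16.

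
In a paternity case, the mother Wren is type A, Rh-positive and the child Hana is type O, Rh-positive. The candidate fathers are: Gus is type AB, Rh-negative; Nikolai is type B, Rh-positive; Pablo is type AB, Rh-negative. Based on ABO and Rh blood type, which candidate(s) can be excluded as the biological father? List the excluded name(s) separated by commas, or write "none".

A candidate is excluded only if no genotype consistent with his phenotype could produce a type O, Rh-positive child with a type A, Rh-positive mother.
Gus (type AB, Rh-): no genotype consistent with that phenotype can produce a type-O Rh+ child with a type-A mother.
Pablo (type AB, Rh-): no genotype consistent with that phenotype can produce a type-O Rh+ child with a type-A mother.

Gus, Pablo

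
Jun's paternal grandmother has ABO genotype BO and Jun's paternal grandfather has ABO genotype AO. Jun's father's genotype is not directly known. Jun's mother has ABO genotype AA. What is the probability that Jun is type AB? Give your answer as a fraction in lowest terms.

Jun's father's ABO genotype from BO × AO: 1/4 AB, 1/4 AO, 1/4 BO, 1/4 OO.
Crossing each possibility with the mother AA and summing P(type AB): 1/4·1/2 + 1/4·0 + 1/4·1/2 + 1/4·0 = 1/4.

1/4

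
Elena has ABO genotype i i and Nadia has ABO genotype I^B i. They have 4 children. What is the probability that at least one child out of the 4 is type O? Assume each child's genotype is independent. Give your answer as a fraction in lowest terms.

ABO cross i i × I^B i → 1/2 O, 1/2 B.
So P(type O) = 1/2 per child.
P(none) = (1/2)^4 = 1/16; P(at least one) = 1 − 1/16 = 15/16.

15/16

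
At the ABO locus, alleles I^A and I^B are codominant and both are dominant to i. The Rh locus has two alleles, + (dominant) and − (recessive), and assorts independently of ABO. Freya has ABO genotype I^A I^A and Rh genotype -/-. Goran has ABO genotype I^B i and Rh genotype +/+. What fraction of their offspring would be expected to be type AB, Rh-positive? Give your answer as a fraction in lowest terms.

1/2

ABO cross I^A I^A × I^B i → offspring phenotypes: 1/2 A, 1/2 AB.
Rh cross -/- × +/+ → 1 Rh+.
Independent loci: P(type AB, Rh-positive) = 1/2 × 1 = 1/2.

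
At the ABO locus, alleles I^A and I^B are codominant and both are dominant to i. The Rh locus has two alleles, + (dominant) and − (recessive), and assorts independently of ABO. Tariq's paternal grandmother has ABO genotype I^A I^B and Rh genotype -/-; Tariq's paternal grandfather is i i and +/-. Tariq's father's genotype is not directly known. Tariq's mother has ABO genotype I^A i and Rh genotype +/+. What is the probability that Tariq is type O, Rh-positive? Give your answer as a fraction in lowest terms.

Tariq's father's ABO genotype from I^A I^B × i i: 1/2 I^A i, 1/2 I^B i.
Crossing each possibility with the mother I^A i and summing P(type O): 1/2·1/4 + 1/2·1/4 = 1/4.
Similarly for Rh via the father's Rh distribution: P(Rh+) = 1.
Independent loci: 1/4 × 1 = 1/4.

1/4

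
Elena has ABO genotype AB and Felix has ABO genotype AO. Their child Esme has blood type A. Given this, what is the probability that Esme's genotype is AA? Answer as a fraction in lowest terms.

Cross AB × AO → 1/4 AA, 1/4 AB, 1/4 AO, 1/4 BO.
Type-A genotypes among offspring: AA (1/4), AO (1/4); total 1/2.
P(AA | type A) = (1/4) / (1/2) = 1/2.

1/2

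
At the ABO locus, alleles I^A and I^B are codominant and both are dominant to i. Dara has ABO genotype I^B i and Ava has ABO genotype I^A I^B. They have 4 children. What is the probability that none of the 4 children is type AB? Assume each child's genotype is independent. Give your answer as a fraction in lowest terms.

81/256

ABO cross I^B i × I^A I^B → 1/4 A, 1/2 B, 1/4 AB.
So P(type AB) = 1/4 per child.
P(not type AB) = 3/4 for one child; (3/4)^4 = 81/256.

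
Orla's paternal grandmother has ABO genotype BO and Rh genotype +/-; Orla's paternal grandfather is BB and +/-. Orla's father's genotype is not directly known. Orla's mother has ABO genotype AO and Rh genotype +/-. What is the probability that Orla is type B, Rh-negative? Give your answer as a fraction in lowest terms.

3/32

Orla's father's ABO genotype from BO × BB: 1/2 BB, 1/2 BO.
Crossing each possibility with the mother AO and summing P(type B): 1/2·1/2 + 1/2·1/4 = 3/8.
Similarly for Rh via the father's Rh distribution: P(Rh-) = 1/4.
Independent loci: 3/8 × 1/4 = 3/32.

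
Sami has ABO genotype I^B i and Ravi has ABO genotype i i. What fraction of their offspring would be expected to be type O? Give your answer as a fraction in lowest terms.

ABO cross I^B i × i i → offspring phenotypes: 1/2 O, 1/2 B.
So P(type O) = 1/2.

1/2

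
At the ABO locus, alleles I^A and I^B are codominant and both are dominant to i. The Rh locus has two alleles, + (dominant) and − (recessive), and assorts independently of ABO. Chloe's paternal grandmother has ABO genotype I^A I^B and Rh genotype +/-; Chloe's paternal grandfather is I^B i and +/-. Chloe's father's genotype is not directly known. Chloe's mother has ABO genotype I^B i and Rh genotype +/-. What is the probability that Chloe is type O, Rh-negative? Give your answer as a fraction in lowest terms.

1/32

Chloe's father's ABO genotype from I^A I^B × I^B i: 1/4 I^A I^B, 1/4 I^A i, 1/4 I^B I^B, 1/4 I^B i.
Crossing each possibility with the mother I^B i and summing P(type O): 1/4·0 + 1/4·1/4 + 1/4·0 + 1/4·1/4 = 1/8.
Similarly for Rh via the father's Rh distribution: P(Rh-) = 1/4.
Independent loci: 1/8 × 1/4 = 1/32.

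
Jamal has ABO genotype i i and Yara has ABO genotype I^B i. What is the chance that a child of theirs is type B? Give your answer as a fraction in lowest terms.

1/2

ABO cross i i × I^B i → offspring phenotypes: 1/2 O, 1/2 B.
So P(type B) = 1/2.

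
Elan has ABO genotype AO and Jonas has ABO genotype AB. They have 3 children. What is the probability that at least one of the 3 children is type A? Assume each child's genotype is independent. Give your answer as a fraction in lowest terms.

7/8

ABO cross AO × AB → 1/2 A, 1/4 B, 1/4 AB.
So P(type A) = 1/2 per child.
P(none) = (1/2)^3 = 1/8; P(at least one) = 1 − 1/8 = 7/8.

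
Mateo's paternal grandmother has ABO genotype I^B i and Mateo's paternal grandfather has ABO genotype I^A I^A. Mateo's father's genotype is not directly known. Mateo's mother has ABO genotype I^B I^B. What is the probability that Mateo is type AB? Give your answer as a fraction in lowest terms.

1/2

Mateo's father's ABO genotype from I^B i × I^A I^A: 1/2 I^A I^B, 1/2 I^A i.
Crossing each possibility with the mother I^B I^B and summing P(type AB): 1/2·1/2 + 1/2·1/2 = 1/2.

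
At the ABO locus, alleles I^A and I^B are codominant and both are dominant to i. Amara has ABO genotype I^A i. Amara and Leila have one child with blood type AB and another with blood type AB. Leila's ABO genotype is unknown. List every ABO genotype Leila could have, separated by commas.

For each candidate genotype of Leila, check whether crossing it with I^A i can produce every observed child phenotype.
  I^A I^A → possible child types {A} ✗
  I^A I^B → possible child types {A, B, AB} ✓
  I^A i → possible child types {O, A} ✗
  I^B I^B → possible child types {B, AB} ✓
  I^B i → possible child types {O, A, B, AB} ✓
  i i → possible child types {O, A} ✗

I^A I^B, I^B I^B, I^B i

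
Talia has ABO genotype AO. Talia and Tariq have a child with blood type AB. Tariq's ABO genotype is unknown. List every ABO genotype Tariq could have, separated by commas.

AB, BB, BO

For each candidate genotype of Tariq, check whether crossing it with AO can produce every observed child phenotype.
  AA → possible child types {A} ✗
  AB → possible child types {A, B, AB} ✓
  AO → possible child types {O, A} ✗
  BB → possible child types {B, AB} ✓
  BO → possible child types {O, A, B, AB} ✓
  OO → possible child types {O, A} ✗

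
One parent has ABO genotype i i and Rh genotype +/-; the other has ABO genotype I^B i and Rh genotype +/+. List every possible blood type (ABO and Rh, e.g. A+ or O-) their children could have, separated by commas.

O+, B+

Gametes from i i × I^B i give offspring ABO genotypes I^B i, i i, i.e. phenotypes O, B.
Rh cross +/- × +/+ → phenotypes Rh+.
Combining independently: O+, B+.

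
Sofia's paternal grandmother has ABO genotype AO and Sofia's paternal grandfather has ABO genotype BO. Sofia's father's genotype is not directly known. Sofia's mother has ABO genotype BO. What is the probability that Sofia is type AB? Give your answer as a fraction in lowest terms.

Sofia's father's ABO genotype from AO × BO: 1/4 AB, 1/4 AO, 1/4 BO, 1/4 OO.
Crossing each possibility with the mother BO and summing P(type AB): 1/4·1/4 + 1/4·1/4 + 1/4·0 + 1/4·0 = 1/8.

1/8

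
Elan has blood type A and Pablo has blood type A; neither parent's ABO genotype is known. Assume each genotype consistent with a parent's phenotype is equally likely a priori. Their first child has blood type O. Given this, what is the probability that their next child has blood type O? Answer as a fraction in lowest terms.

Possible genotypes: Elan ∈ {I^A I^A, I^A i}; Pablo ∈ {I^A I^A, I^A i}.
Weight each parental genotype pair by prior × P(type-O child):
  I^A i × I^A i: posterior weight 1; P(next child type O) = 1/4.
Weighted sum = 1/4.

1/4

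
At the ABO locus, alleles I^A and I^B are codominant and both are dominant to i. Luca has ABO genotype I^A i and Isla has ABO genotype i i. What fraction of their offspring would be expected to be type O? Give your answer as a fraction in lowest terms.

ABO cross I^A i × i i → offspring phenotypes: 1/2 O, 1/2 A.
So P(type O) = 1/2.

1/2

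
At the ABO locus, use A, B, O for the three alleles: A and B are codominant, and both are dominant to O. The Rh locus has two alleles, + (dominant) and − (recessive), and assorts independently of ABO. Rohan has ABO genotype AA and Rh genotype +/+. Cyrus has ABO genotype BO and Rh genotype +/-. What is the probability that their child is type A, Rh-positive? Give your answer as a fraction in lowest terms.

1/2

ABO cross AA × BO → offspring phenotypes: 1/2 A, 1/2 AB.
Rh cross +/+ × +/- → 1 Rh+.
Independent loci: P(type A, Rh-positive) = 1/2 × 1 = 1/2.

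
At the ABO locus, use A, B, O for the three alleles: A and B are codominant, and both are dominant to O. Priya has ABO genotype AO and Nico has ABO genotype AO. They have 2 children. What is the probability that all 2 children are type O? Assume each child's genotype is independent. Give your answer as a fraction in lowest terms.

ABO cross AO × AO → 1/4 O, 3/4 A.
So P(type O) = 1/4 per child.
All 2 independent: (1/4)^2 = 1/16.

1/16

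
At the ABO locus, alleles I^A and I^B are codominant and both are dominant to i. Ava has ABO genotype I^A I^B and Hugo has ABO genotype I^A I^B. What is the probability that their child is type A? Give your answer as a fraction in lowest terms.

ABO cross I^A I^B × I^A I^B → offspring phenotypes: 1/4 A, 1/4 B, 1/2 AB.
So P(type A) = 1/4.

1/4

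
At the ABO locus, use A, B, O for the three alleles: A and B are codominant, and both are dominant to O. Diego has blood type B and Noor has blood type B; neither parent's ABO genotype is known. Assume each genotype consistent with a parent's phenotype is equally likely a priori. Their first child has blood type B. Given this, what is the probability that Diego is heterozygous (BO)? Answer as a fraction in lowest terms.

Possible genotypes: Diego ∈ {BB, BO}; Noor ∈ {BB, BO}.
Weight each parental genotype pair by prior × P(type-B child):
  BB × BB: posterior weight 4/15.
  BB × BO: posterior weight 4/15.
  BO × BB: posterior weight 4/15.
  BO × BO: posterior weight 1/5.
Sum the posterior weight over pairs where Diego is BO: 7/15.

7/15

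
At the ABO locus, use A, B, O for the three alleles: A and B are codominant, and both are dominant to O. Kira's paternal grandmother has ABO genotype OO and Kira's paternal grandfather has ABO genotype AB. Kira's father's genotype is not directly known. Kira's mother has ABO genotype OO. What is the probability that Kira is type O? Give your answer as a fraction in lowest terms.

Kira's father's ABO genotype from OO × AB: 1/2 AO, 1/2 BO.
Crossing each possibility with the mother OO and summing P(type O): 1/2·1/2 + 1/2·1/2 = 1/2.

1/2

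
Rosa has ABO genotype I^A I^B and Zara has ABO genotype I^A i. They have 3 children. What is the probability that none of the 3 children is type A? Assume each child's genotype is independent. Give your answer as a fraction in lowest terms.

1/8

ABO cross I^A I^B × I^A i → 1/2 A, 1/4 B, 1/4 AB.
So P(type A) = 1/2 per child.
P(not type A) = 1/2 for one child; (1/2)^3 = 1/8.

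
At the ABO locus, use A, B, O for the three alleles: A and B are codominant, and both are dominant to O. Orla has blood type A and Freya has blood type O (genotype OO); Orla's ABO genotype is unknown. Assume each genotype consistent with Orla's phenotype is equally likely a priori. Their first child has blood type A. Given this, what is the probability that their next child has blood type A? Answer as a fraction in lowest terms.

Possible genotypes: Orla ∈ {AA, AO}; Freya ∈ {OO}.
Weight each parental genotype pair by prior × P(type-A child):
  AA × OO: posterior weight 2/3; P(next child type A) = 1.
  AO × OO: posterior weight 1/3; P(next child type A) = 1/2.
Weighted sum = 5/6.

5/6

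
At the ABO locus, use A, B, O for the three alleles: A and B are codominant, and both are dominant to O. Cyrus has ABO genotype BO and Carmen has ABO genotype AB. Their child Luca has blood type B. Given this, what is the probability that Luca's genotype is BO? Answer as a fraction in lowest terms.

Cross BO × AB → 1/4 AB, 1/4 AO, 1/4 BB, 1/4 BO.
Type-B genotypes among offspring: BB (1/4), BO (1/4); total 1/2.
P(BO | type B) = (1/4) / (1/2) = 1/2.

1/2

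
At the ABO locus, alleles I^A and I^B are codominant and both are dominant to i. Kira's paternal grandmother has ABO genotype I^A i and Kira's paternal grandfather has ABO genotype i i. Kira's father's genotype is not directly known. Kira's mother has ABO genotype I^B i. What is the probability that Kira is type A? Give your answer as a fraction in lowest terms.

Kira's father's ABO genotype from I^A i × i i: 1/2 I^A i, 1/2 i i.
Crossing each possibility with the mother I^B i and summing P(type A): 1/2·1/4 + 1/2·0 = 1/8.

1/8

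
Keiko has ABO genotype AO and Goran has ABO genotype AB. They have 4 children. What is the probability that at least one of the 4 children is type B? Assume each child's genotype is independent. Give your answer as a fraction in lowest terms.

175/256

ABO cross AO × AB → 1/2 A, 1/4 B, 1/4 AB.
So P(type B) = 1/4 per child.
P(none) = (3/4)^4 = 81/256; P(at least one) = 1 − 81/256 = 175/256.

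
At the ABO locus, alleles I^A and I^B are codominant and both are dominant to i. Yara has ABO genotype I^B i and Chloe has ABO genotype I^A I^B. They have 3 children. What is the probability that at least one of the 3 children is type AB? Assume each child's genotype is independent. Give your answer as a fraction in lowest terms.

ABO cross I^B i × I^A I^B → 1/4 A, 1/2 B, 1/4 AB.
So P(type AB) = 1/4 per child.
P(none) = (3/4)^3 = 27/64; P(at least one) = 1 − 27/64 = 37/64.

37/64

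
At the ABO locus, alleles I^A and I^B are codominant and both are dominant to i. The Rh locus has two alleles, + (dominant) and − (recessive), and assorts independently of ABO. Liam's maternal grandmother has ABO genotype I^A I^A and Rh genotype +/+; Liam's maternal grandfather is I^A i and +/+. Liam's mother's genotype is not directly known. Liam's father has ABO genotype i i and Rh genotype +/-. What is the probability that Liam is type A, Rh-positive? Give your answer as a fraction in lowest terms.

3/4

Liam's mother's ABO genotype from I^A I^A × I^A i: 1/2 I^A I^A, 1/2 I^A i.
Crossing each possibility with the father i i and summing P(type A): 1/2·1 + 1/2·1/2 = 3/4.
Similarly for Rh via the mother's Rh distribution: P(Rh+) = 1.
Independent loci: 3/4 × 1 = 3/4.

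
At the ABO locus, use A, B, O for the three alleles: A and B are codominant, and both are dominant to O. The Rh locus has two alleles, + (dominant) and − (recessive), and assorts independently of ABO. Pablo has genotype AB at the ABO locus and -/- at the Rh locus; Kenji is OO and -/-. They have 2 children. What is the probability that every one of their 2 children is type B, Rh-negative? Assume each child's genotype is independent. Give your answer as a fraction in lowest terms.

1/4

ABO cross AB × OO → 1/2 A, 1/2 B.
Rh cross -/- × -/- → 1 Rh-; so P(type B, Rh-negative) = 1/2 × 1 = 1/2 per child.
All 2 independent: (1/2)^2 = 1/4.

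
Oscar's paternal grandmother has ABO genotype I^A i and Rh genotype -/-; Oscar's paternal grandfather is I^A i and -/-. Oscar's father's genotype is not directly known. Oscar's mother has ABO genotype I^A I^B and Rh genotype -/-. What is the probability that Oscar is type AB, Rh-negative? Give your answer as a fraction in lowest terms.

1/4

Oscar's father's ABO genotype from I^A i × I^A i: 1/4 I^A I^A, 1/2 I^A i, 1/4 i i.
Crossing each possibility with the mother I^A I^B and summing P(type AB): 1/4·1/2 + 1/2·1/4 + 1/4·0 = 1/4.
Similarly for Rh via the father's Rh distribution: P(Rh-) = 1.
Independent loci: 1/4 × 1 = 1/4.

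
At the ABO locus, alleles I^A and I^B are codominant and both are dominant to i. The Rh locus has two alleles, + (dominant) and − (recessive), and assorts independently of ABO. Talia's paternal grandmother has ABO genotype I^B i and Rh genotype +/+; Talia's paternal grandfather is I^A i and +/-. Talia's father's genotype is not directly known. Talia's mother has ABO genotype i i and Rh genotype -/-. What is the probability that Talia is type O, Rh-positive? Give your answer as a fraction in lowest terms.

3/8

Talia's father's ABO genotype from I^B i × I^A i: 1/4 I^A I^B, 1/4 I^A i, 1/4 I^B i, 1/4 i i.
Crossing each possibility with the mother i i and summing P(type O): 1/4·0 + 1/4·1/2 + 1/4·1/2 + 1/4·1 = 1/2.
Similarly for Rh via the father's Rh distribution: P(Rh+) = 3/4.
Independent loci: 1/2 × 3/4 = 3/8.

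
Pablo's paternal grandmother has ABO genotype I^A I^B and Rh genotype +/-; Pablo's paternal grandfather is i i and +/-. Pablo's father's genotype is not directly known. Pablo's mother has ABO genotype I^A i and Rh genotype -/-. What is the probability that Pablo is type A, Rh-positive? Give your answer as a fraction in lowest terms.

1/4

Pablo's father's ABO genotype from I^A I^B × i i: 1/2 I^A i, 1/2 I^B i.
Crossing each possibility with the mother I^A i and summing P(type A): 1/2·3/4 + 1/2·1/4 = 1/2.
Similarly for Rh via the father's Rh distribution: P(Rh+) = 1/2.
Independent loci: 1/2 × 1/2 = 1/4.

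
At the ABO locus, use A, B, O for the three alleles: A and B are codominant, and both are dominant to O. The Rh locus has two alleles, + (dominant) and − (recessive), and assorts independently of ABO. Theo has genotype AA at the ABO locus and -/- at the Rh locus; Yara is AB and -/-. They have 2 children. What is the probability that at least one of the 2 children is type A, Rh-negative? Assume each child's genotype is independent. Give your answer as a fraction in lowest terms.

3/4

ABO cross AA × AB → 1/2 A, 1/2 AB.
Rh cross -/- × -/- → 1 Rh-; so P(type A, Rh-negative) = 1/2 × 1 = 1/2 per child.
P(none) = (1/2)^2 = 1/4; P(at least one) = 1 − 1/4 = 3/4.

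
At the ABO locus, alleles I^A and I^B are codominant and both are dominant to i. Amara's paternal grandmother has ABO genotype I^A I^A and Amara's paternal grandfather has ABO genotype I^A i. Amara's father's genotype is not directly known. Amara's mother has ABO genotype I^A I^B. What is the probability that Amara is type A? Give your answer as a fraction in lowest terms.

Amara's father's ABO genotype from I^A I^A × I^A i: 1/2 I^A I^A, 1/2 I^A i.
Crossing each possibility with the mother I^A I^B and summing P(type A): 1/2·1/2 + 1/2·1/2 = 1/2.

1/2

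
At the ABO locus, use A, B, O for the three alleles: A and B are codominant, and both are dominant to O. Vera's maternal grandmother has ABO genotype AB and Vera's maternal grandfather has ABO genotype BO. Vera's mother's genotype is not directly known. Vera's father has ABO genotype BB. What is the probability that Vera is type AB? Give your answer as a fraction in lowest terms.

1/4

Vera's mother's ABO genotype from AB × BO: 1/4 AB, 1/4 AO, 1/4 BB, 1/4 BO.
Crossing each possibility with the father BB and summing P(type AB): 1/4·1/2 + 1/4·1/2 + 1/4·0 + 1/4·0 = 1/4.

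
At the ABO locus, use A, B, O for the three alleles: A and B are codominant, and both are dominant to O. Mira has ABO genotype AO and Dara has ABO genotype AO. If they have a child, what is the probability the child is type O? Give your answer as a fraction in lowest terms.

1/4

ABO cross AO × AO → offspring phenotypes: 1/4 O, 3/4 A.
So P(type O) = 1/4.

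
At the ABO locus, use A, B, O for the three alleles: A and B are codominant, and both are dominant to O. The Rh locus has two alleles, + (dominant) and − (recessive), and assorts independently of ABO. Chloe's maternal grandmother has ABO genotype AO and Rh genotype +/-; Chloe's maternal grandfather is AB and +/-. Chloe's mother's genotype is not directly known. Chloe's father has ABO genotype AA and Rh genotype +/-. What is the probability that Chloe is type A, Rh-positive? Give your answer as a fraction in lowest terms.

9/16

Chloe's mother's ABO genotype from AO × AB: 1/4 AA, 1/4 AB, 1/4 AO, 1/4 BO.
Crossing each possibility with the father AA and summing P(type A): 1/4·1 + 1/4·1/2 + 1/4·1 + 1/4·1/2 = 3/4.
Similarly for Rh via the mother's Rh distribution: P(Rh+) = 3/4.
Independent loci: 3/4 × 3/4 = 9/16.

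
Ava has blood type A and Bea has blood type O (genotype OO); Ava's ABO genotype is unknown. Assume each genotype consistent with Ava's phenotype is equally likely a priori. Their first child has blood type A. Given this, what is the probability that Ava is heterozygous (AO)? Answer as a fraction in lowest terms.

Possible genotypes: Ava ∈ {AA, AO}; Bea ∈ {OO}.
Weight each parental genotype pair by prior × P(type-A child):
  AA × OO: posterior weight 2/3.
  AO × OO: posterior weight 1/3.
Sum the posterior weight over pairs where Ava is AO: 1/3.

1/3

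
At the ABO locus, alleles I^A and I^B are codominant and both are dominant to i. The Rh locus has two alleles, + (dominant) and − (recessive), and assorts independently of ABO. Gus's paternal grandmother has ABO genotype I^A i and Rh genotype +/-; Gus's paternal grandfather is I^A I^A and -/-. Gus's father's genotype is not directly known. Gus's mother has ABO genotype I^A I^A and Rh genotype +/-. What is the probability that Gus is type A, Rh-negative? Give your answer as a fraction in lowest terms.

3/8

Gus's father's ABO genotype from I^A i × I^A I^A: 1/2 I^A I^A, 1/2 I^A i.
Crossing each possibility with the mother I^A I^A and summing P(type A): 1/2·1 + 1/2·1 = 1.
Similarly for Rh via the father's Rh distribution: P(Rh-) = 3/8.
Independent loci: 1 × 3/8 = 3/8.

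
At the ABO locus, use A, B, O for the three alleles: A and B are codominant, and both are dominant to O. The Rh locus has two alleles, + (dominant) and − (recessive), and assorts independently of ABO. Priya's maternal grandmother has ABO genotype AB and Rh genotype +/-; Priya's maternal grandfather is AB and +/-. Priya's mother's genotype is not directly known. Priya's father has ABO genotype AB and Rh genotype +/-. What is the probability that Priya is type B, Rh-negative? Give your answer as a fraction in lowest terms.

1/16

Priya's mother's ABO genotype from AB × AB: 1/4 AA, 1/2 AB, 1/4 BB.
Crossing each possibility with the father AB and summing P(type B): 1/4·0 + 1/2·1/4 + 1/4·1/2 = 1/4.
Similarly for Rh via the mother's Rh distribution: P(Rh-) = 1/4.
Independent loci: 1/4 × 1/4 = 1/16.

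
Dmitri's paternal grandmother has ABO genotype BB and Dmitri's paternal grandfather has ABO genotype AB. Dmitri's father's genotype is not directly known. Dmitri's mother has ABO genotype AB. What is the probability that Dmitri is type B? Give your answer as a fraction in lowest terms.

Dmitri's father's ABO genotype from BB × AB: 1/2 AB, 1/2 BB.
Crossing each possibility with the mother AB and summing P(type B): 1/2·1/4 + 1/2·1/2 = 3/8.

3/8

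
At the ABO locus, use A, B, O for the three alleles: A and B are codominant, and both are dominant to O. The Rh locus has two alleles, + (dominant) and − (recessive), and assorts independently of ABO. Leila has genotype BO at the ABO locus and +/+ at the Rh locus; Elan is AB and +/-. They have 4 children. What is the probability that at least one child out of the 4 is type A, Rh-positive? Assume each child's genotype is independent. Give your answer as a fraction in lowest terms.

175/256

ABO cross BO × AB → 1/4 A, 1/2 B, 1/4 AB.
Rh cross +/+ × +/- → 1 Rh+; so P(type A, Rh-positive) = 1/4 × 1 = 1/4 per child.
P(none) = (3/4)^4 = 81/256; P(at least one) = 1 − 81/256 = 175/256.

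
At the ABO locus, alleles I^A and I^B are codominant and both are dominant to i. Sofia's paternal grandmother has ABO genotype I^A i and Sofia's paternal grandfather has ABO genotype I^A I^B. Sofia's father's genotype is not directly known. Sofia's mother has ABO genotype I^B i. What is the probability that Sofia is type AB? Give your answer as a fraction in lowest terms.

1/4

Sofia's father's ABO genotype from I^A i × I^A I^B: 1/4 I^A I^A, 1/4 I^A I^B, 1/4 I^A i, 1/4 I^B i.
Crossing each possibility with the mother I^B i and summing P(type AB): 1/4·1/2 + 1/4·1/4 + 1/4·1/4 + 1/4·0 = 1/4.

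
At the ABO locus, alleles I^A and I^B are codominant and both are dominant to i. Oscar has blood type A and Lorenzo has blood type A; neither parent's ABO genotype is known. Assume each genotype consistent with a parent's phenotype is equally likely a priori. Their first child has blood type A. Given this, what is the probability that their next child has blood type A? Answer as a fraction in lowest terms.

19/20

Possible genotypes: Oscar ∈ {I^A I^A, I^A i}; Lorenzo ∈ {I^A I^A, I^A i}.
Weight each parental genotype pair by prior × P(type-A child):
  I^A I^A × I^A I^A: posterior weight 4/15; P(next child type A) = 1.
  I^A I^A × I^A i: posterior weight 4/15; P(next child type A) = 1.
  I^A i × I^A I^A: posterior weight 4/15; P(next child type A) = 1.
  I^A i × I^A i: posterior weight 1/5; P(next child type A) = 3/4.
Weighted sum = 19/20.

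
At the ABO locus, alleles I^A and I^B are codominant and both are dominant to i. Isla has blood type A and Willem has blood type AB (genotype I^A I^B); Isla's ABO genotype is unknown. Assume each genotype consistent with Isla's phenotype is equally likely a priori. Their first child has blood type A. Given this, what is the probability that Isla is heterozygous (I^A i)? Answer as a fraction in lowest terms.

Possible genotypes: Isla ∈ {I^A I^A, I^A i}; Willem ∈ {I^A I^B}.
Weight each parental genotype pair by prior × P(type-A child):
  I^A I^A × I^A I^B: posterior weight 1/2.
  I^A i × I^A I^B: posterior weight 1/2.
Sum the posterior weight over pairs where Isla is I^A i: 1/2.

1/2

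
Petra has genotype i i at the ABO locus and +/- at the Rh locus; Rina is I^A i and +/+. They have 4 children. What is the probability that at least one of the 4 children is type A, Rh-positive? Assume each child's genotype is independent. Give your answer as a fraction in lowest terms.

15/16

ABO cross i i × I^A i → 1/2 O, 1/2 A.
Rh cross +/- × +/+ → 1 Rh+; so P(type A, Rh-positive) = 1/2 × 1 = 1/2 per child.
P(none) = (1/2)^4 = 1/16; P(at least one) = 1 − 1/16 = 15/16.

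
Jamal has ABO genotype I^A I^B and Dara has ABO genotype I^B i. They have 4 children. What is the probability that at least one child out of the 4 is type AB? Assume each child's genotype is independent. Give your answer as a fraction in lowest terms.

175/256

ABO cross I^A I^B × I^B i → 1/4 A, 1/2 B, 1/4 AB.
So P(type AB) = 1/4 per child.
P(none) = (3/4)^4 = 81/256; P(at least one) = 1 − 81/256 = 175/256.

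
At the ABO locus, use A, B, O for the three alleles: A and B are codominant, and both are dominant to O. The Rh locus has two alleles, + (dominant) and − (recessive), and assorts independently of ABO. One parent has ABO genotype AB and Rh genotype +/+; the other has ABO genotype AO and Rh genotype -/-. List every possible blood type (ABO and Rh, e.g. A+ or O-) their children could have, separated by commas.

Gametes from AB × AO give offspring ABO genotypes AA, AB, AO, BO, i.e. phenotypes A, B, AB.
Rh cross +/+ × -/- → phenotypes Rh+.
Combining independently: A+, B+, AB+.

A+, B+, AB+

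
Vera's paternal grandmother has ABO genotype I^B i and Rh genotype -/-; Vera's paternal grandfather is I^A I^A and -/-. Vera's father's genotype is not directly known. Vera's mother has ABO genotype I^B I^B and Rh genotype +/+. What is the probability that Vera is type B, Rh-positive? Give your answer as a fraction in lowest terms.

Vera's father's ABO genotype from I^B i × I^A I^A: 1/2 I^A I^B, 1/2 I^A i.
Crossing each possibility with the mother I^B I^B and summing P(type B): 1/2·1/2 + 1/2·1/2 = 1/2.
Similarly for Rh via the father's Rh distribution: P(Rh+) = 1.
Independent loci: 1/2 × 1 = 1/2.

1/2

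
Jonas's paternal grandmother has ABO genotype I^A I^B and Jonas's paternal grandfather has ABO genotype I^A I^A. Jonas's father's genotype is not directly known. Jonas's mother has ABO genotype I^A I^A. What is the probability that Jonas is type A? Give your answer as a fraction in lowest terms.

3/4

Jonas's father's ABO genotype from I^A I^B × I^A I^A: 1/2 I^A I^A, 1/2 I^A I^B.
Crossing each possibility with the mother I^A I^A and summing P(type A): 1/2·1 + 1/2·1/2 = 3/4.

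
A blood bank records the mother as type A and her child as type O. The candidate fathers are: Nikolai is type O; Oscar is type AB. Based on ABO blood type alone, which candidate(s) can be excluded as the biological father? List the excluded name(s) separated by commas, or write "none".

A candidate is excluded only if no genotype consistent with his phenotype could produce a type O child with a type A mother.
Oscar (type AB): no genotype consistent with that phenotype can produce a type-O child with a type-A mother.

Oscar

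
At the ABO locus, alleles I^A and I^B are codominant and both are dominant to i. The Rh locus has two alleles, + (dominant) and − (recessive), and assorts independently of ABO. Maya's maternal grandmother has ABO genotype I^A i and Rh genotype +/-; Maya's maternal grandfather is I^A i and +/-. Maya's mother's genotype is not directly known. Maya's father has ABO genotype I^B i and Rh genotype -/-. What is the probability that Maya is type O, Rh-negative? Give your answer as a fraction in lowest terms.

1/8

Maya's mother's ABO genotype from I^A i × I^A i: 1/4 I^A I^A, 1/2 I^A i, 1/4 i i.
Crossing each possibility with the father I^B i and summing P(type O): 1/4·0 + 1/2·1/4 + 1/4·1/2 = 1/4.
Similarly for Rh via the mother's Rh distribution: P(Rh-) = 1/2.
Independent loci: 1/4 × 1/2 = 1/8.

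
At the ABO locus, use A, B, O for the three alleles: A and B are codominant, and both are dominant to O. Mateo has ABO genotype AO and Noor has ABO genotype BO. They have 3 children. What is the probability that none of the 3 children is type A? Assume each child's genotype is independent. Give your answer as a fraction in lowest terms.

ABO cross AO × BO → 1/4 O, 1/4 A, 1/4 B, 1/4 AB.
So P(type A) = 1/4 per child.
P(not type A) = 3/4 for one child; (3/4)^3 = 27/64.

27/64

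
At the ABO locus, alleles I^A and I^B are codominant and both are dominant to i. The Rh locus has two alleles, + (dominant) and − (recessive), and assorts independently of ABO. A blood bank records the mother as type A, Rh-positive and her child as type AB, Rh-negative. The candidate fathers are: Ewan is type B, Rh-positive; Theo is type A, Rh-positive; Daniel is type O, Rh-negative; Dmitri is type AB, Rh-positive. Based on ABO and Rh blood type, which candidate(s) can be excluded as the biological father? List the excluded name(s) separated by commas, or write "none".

A candidate is excluded only if no genotype consistent with his phenotype could produce a type AB, Rh-negative child with a type A, Rh-positive mother.
Theo (type A, Rh+): no genotype consistent with that phenotype can produce a type-AB Rh- child with a type-A mother.
Daniel (type O, Rh-): no genotype consistent with that phenotype can produce a type-AB Rh- child with a type-A mother.

Theo, Daniel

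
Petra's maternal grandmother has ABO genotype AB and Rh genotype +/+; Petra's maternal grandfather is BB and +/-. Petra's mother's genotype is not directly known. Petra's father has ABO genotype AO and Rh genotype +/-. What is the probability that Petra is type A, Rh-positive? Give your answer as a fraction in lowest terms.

7/32

Petra's mother's ABO genotype from AB × BB: 1/2 AB, 1/2 BB.
Crossing each possibility with the father AO and summing P(type A): 1/2·1/2 + 1/2·0 = 1/4.
Similarly for Rh via the mother's Rh distribution: P(Rh+) = 7/8.
Independent loci: 1/4 × 7/8 = 7/32.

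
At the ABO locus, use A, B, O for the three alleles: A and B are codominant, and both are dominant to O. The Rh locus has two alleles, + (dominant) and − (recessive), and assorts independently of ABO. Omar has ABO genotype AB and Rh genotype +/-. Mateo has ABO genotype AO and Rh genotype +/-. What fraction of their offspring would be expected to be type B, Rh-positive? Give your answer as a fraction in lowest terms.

3/16

ABO cross AB × AO → offspring phenotypes: 1/2 A, 1/4 B, 1/4 AB.
Rh cross +/- × +/- → 3/4 Rh+, 1/4 Rh-.
Independent loci: P(type B, Rh-positive) = 1/4 × 3/4 = 3/16.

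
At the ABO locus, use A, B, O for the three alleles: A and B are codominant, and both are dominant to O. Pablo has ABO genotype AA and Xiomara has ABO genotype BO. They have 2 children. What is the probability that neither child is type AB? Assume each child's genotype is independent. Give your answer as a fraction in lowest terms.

1/4

ABO cross AA × BO → 1/2 A, 1/2 AB.
So P(type AB) = 1/2 per child.
P(not type AB) = 1/2 for one child; (1/2)^2 = 1/4.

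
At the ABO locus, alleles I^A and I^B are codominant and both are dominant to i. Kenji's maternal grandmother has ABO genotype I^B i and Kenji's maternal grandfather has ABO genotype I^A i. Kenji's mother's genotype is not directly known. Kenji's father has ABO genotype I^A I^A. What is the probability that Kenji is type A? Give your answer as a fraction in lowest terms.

3/4

Kenji's mother's ABO genotype from I^B i × I^A i: 1/4 I^A I^B, 1/4 I^A i, 1/4 I^B i, 1/4 i i.
Crossing each possibility with the father I^A I^A and summing P(type A): 1/4·1/2 + 1/4·1 + 1/4·1/2 + 1/4·1 = 3/4.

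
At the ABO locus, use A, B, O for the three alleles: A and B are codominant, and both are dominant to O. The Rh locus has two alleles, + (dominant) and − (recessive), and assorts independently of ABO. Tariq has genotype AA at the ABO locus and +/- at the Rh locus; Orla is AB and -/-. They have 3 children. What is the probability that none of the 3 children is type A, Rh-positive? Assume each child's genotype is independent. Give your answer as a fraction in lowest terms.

ABO cross AA × AB → 1/2 A, 1/2 AB.
Rh cross +/- × -/- → 1/2 Rh+, 1/2 Rh-; so P(type A, Rh-positive) = 1/2 × 1/2 = 1/4 per child.
P(not type A, Rh-positive) = 3/4 for one child; (3/4)^3 = 27/64.

27/64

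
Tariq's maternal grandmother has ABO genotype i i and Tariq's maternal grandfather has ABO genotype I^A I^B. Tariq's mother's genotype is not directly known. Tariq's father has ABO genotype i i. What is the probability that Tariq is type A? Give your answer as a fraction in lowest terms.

Tariq's mother's ABO genotype from i i × I^A I^B: 1/2 I^A i, 1/2 I^B i.
Crossing each possibility with the father i i and summing P(type A): 1/2·1/2 + 1/2·0 = 1/4.

1/4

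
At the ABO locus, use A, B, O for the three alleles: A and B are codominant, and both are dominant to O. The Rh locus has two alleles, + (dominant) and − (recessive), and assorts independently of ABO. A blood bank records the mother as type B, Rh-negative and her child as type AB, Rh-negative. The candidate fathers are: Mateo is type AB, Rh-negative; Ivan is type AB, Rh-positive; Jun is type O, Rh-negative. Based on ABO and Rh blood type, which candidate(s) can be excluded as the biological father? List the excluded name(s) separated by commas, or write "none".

A candidate is excluded only if no genotype consistent with his phenotype could produce a type AB, Rh-negative child with a type B, Rh-negative mother.
Jun (type O, Rh-): no genotype consistent with that phenotype can produce a type-AB Rh- child with a type-B mother.

Jun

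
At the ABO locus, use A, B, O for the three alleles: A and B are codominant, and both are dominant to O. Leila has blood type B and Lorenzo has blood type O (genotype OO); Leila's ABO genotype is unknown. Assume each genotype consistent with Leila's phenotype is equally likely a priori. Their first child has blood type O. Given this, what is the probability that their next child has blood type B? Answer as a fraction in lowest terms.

1/2

Possible genotypes: Leila ∈ {BB, BO}; Lorenzo ∈ {OO}.
Weight each parental genotype pair by prior × P(type-O child):
  BO × OO: posterior weight 1; P(next child type B) = 1/2.
Weighted sum = 1/2.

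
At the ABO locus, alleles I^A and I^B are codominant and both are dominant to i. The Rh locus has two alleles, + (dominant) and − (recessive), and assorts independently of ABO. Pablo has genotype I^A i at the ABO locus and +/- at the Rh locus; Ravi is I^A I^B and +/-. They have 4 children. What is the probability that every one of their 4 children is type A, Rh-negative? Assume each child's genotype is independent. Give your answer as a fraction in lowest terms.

1/4096

ABO cross I^A i × I^A I^B → 1/2 A, 1/4 B, 1/4 AB.
Rh cross +/- × +/- → 3/4 Rh+, 1/4 Rh-; so P(type A, Rh-negative) = 1/2 × 1/4 = 1/8 per child.
All 4 independent: (1/8)^4 = 1/4096.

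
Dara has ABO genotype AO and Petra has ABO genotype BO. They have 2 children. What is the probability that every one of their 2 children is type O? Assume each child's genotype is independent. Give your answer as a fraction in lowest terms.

1/16

ABO cross AO × BO → 1/4 O, 1/4 A, 1/4 B, 1/4 AB.
So P(type O) = 1/4 per child.
All 2 independent: (1/4)^2 = 1/16.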